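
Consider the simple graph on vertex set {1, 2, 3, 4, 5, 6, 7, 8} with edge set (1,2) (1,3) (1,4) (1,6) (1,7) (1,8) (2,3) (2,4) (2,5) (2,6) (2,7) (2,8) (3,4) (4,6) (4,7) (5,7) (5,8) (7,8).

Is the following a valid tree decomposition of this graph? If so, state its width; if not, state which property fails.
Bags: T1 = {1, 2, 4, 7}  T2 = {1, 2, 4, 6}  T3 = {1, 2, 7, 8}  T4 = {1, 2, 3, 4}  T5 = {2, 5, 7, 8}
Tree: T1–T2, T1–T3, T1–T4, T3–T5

Vertex coverage: the bags together contain {1, 2, 3, 4, 5, 6, 7, 8}, the full vertex set. Edge coverage: each edge of G has both endpoints in at least one bag. Running intersection: for every vertex, the bags containing it form a connected subtree. All three properties hold, so this is a valid tree decomposition of width max|bag| − 1 = 3, and hence tw(G) ≤ 3.

Yes; width 3.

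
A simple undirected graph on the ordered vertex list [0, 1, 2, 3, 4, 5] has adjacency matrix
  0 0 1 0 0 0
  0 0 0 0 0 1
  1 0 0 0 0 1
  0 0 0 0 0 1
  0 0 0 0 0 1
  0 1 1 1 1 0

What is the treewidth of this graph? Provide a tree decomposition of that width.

The largest bag has 2 vertices, giving width 1; this decomposition certifies tw(G) ≤ 1. Any graph with an edge has treewidth ≥ 1, and G has the edge 4–5. Therefore the treewidth is 1.

Treewidth 1.
One optimal decomposition is:
Bags: B1 = {4, 5}  B2 = {2, 5}  B3 = {1, 5}  B4 = {0, 2}  B5 = {3, 5}
Tree: B1–B2, B1–B3, B2–B4, B1–B5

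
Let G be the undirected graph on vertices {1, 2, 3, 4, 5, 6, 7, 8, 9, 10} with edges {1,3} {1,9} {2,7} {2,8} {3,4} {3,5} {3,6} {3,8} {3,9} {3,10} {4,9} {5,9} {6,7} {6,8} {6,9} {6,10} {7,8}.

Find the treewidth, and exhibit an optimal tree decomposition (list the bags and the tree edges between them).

Treewidth 2.
Bags: B1 = {6, 7, 8}  B2 = {2, 7, 8}  B3 = {3, 6, 8}  B4 = {3, 6, 10}  B5 = {3, 6, 9}  B6 = {3, 4, 9}  B7 = {3, 5, 9}  B8 = {1, 3, 9}
Tree: B1–B2, B1–B3, B3–B4, B4–B5, B5–B6, B6–B7, B5–B8

Every bag has size at most 3, so the width is 3 − 1 = 2 and tw(G) ≤ 2. Conversely, {2, 7, 8} is a clique of size 3, and the vertices of any clique must share a bag in every tree decomposition; so some bag has ≥ 3 vertices and tw(G) ≥ 2. The upper and lower bounds meet at 2, so that is the treewidth.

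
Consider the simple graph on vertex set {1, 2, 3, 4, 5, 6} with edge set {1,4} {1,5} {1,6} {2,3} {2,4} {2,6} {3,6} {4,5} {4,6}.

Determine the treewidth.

A width-2 tree decomposition is:
Bags: B1 = {1, 4, 5}  B2 = {1, 4, 6}  B3 = {2, 4, 6}  B4 = {2, 3, 6}
Tree: B1–B2, B2–B3, B3–B4
Each bag holds 3 vertices, so the decomposition has width 2, which upper-bounds the treewidth. For the lower bound, the 3 vertices {2, 3, 6} are pairwise adjacent, and any tree decomposition puts a clique entirely inside one bag — forcing width ≥ 2. Combining the bounds, tw(G) = 2.

2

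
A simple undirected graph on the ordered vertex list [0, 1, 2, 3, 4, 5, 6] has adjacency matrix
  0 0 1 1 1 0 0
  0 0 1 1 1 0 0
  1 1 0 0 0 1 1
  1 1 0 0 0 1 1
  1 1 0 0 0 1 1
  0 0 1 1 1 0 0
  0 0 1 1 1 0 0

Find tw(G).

A width-3 tree decomposition is:
Bags: B1 = {2, 3, 4, 6}  B2 = {0, 2, 3, 4}  B3 = {2, 3, 4, 5}  B4 = {1, 2, 3, 4}
Tree: B1–B2, B2–B3, B3–B4
The largest bag has 4 vertices, giving width 3; this decomposition certifies tw(G) ≤ 3. For the lower bound: the 4 vertex sets {2,6}, {0,3}, {4}, {5} are disjoint, each induces a connected subgraph, and every pair is joined by at least one edge of G. Contracting each set to a single vertex therefore yields K_{4} as a minor, and since treewidth is minor-monotone, tw(G) ≥ tw(K_{4}) = 3. The upper and lower bounds meet at 3, so that is the treewidth.

3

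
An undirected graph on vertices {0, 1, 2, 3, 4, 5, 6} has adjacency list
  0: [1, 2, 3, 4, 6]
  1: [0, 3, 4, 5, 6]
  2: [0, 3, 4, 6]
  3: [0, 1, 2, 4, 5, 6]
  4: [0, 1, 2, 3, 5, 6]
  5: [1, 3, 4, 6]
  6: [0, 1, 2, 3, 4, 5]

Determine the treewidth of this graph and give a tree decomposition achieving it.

Treewidth 4.
Bags: B1 = {0, 1, 3, 4, 6}  B2 = {0, 2, 3, 4, 6}  B3 = {1, 3, 4, 5, 6}
Tree: B1–B2, B1–B3

The largest bag has 5 vertices, giving width 4; this decomposition certifies tw(G) ≤ 4. Conversely, {0, 1, 3, 4, 6} is a clique of size 5, and the vertices of any clique must share a bag in every tree decomposition; so some bag has ≥ 5 vertices and tw(G) ≥ 4. Therefore the treewidth is 4.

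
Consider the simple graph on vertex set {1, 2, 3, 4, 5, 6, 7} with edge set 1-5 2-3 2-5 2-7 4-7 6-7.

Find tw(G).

1

A width-1 tree decomposition is:
Bags: B1 = {2, 7}  B2 = {2, 5}  B3 = {6, 7}  B4 = {2, 3}  B5 = {1, 5}  B6 = {4, 7}
Tree: B1–B2, B1–B3, B2–B4, B2–B5, B3–B6
The largest bag has 2 vertices, giving width 1; this decomposition certifies tw(G) ≤ 1. Any graph with an edge has treewidth ≥ 1, and G has the edge 2–7. Hence tw(G) = 1 exactly.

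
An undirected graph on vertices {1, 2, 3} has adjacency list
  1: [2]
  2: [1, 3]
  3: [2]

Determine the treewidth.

A width-1 tree decomposition is:
Bags: B1 = {2, 3}  B2 = {1, 2}
Tree: B1–B2
The largest bag has 2 vertices, giving width 1; this decomposition certifies tw(G) ≤ 1. G has an edge, so its treewidth is at least 1. The upper and lower bounds meet at 1, so that is the treewidth.

1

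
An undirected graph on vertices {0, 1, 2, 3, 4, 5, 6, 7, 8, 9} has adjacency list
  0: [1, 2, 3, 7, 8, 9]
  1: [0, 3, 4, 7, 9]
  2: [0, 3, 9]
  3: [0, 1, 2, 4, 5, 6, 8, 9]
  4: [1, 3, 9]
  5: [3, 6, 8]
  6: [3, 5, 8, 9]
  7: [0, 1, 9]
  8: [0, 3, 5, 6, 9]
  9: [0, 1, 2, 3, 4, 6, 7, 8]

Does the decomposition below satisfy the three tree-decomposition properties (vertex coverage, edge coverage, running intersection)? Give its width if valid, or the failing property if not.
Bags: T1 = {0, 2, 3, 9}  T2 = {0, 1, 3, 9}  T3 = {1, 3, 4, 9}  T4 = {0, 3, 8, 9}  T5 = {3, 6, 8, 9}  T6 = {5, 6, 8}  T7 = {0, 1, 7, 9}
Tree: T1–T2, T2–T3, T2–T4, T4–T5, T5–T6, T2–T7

No — edge (3,5) lies in no bag.

A tree decomposition must satisfy three properties: every vertex lies in some bag; for every edge, both endpoints lie together in some bag; and for every vertex, the bags containing it form a connected subtree. Here edge (3,5) lies in no bag, so the decomposition is invalid.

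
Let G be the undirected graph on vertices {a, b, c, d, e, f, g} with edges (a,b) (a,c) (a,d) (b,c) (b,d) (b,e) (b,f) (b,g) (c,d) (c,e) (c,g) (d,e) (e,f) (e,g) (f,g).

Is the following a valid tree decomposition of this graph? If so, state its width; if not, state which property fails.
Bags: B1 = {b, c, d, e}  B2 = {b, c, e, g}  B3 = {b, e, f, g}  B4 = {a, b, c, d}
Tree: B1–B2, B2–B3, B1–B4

Every vertex of G appears in some bag (union = {a, b, c, d, e, f, g}); every edge is covered by a bag; and for each vertex v the set of bags containing v is connected in the bag tree. The decomposition is therefore valid. The largest bag has 4 vertices, so the width is 3.

Yes; width 3.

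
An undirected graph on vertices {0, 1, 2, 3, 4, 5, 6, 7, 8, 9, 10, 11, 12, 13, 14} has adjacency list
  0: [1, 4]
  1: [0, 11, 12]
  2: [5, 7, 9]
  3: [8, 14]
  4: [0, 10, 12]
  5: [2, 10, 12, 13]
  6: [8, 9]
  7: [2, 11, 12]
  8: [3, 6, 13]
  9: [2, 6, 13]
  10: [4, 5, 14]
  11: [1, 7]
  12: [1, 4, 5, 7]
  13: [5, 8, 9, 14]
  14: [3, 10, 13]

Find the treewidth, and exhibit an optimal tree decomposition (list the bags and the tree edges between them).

The largest bag has 4 vertices, giving width 3; this decomposition certifies tw(G) ≤ 3. For the lower bound: the 4 vertex sets {0,1,11}, {4}, {12}, {2,5,7,10} are disjoint, each induces a connected subgraph, and every pair is joined by at least one edge of G. Contracting each set to a single vertex therefore yields K_{4} as a minor, and since treewidth is minor-monotone, tw(G) ≥ tw(K_{4}) = 3. Therefore the treewidth is 3.

Treewidth 3.
One optimal decomposition is:
Bags: B1 = {0, 1, 4, 11}  B2 = {1, 4, 11, 12}  B3 = {4, 7, 11, 12}  B4 = {4, 7, 10, 12}  B5 = {5, 7, 10, 12}  B6 = {2, 5, 7, 10}  B7 = {2, 5, 10, 14}  B8 = {2, 5, 13, 14}  B9 = {2, 9, 13, 14}  B10 = {3, 9, 13, 14}  B11 = {3, 8, 9, 13}  B12 = {3, 6, 8, 9}
Tree: B1–B2, B2–B3, B3–B4, B4–B5, B5–B6, B6–B7, B7–B8, B8–B9, B9–B10, B10–B11, B11–B12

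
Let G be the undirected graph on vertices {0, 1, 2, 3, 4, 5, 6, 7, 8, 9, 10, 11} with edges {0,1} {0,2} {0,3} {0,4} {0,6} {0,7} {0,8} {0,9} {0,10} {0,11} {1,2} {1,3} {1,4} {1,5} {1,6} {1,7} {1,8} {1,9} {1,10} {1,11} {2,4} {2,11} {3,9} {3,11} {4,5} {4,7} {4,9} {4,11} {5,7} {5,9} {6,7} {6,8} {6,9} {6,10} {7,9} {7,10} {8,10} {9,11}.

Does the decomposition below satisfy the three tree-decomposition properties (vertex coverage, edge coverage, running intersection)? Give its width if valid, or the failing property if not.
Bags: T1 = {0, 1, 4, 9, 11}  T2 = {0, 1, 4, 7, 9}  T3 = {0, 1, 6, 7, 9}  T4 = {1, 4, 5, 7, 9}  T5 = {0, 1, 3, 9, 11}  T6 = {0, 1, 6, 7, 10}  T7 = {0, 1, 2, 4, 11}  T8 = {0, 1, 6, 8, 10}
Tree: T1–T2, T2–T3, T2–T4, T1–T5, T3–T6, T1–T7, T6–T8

Yes; width 4.

Checking the three conditions: (i) the bags cover all of {0, 1, 2, 3, 4, 5, 6, 7, 8, 9, 10, 11}; (ii) for each edge, some bag contains both endpoints; (iii) the bags containing any fixed vertex form a subtree. All hold, so the decomposition is valid with width 5 − 1 = 4.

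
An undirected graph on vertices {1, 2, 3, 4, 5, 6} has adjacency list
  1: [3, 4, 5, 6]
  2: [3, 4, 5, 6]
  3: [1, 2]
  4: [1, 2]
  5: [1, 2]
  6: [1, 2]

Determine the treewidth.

2

A width-2 tree decomposition is:
Bags: B1 = {1, 2, 3}  B2 = {1, 2, 4}  B3 = {1, 2, 6}  B4 = {1, 2, 5}
Tree: B1–B2, B2–B3, B3–B4
Every bag has size at most 3, so the width is 3 − 1 = 2 and tw(G) ≤ 2. For the lower bound, G contains the cycle 3–2–4–1–3, so G is not a forest; only forests have treewidth ≤ 1, hence tw(G) ≥ 2. Therefore the treewidth is 2.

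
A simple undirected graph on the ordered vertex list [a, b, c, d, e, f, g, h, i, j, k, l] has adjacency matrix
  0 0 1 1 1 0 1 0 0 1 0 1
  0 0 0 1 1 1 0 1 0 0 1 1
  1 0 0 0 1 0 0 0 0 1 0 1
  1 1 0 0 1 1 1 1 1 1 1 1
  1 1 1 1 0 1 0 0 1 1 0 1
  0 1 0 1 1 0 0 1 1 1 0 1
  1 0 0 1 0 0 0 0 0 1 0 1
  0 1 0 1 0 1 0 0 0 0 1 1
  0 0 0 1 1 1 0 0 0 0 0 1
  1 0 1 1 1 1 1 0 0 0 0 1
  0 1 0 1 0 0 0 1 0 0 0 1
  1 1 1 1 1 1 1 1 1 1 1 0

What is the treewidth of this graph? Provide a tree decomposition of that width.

Each bag holds 5 vertices, so the decomposition has width 4, which upper-bounds the treewidth. Conversely, {a, d, g, j, l} is a clique of size 5, and the vertices of any clique must share a bag in every tree decomposition; so some bag has ≥ 5 vertices and tw(G) ≥ 4. Hence tw(G) = 4 exactly.

Treewidth 4.
One optimal decomposition is:
Bags: B1 = {b, d, e, f, l}  B2 = {b, d, f, h, l}  B3 = {b, d, h, k, l}  B4 = {d, e, f, j, l}  B5 = {a, d, e, j, l}  B6 = {a, d, g, j, l}  B7 = {d, e, f, i, l}  B8 = {a, c, e, j, l}
Tree: B1–B2, B2–B3, B1–B4, B4–B5, B5–B6, B4–B7, B5–B8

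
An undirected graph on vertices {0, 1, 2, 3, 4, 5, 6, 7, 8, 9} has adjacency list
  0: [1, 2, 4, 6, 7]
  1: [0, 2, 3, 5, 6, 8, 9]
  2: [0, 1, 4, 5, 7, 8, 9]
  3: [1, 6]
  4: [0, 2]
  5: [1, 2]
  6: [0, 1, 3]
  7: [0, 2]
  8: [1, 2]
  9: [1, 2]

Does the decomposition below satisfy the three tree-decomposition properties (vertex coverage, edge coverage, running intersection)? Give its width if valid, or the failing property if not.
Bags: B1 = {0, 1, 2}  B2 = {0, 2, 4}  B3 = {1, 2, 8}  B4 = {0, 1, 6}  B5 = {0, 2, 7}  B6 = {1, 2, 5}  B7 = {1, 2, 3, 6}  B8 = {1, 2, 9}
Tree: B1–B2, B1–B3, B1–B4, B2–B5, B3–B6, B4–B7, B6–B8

No — bags containing vertex 2 are not connected in the tree.

A tree decomposition must satisfy three properties: every vertex lies in some bag; for every edge, both endpoints lie together in some bag; and for every vertex, the bags containing it form a connected subtree. Here bags containing vertex 2 are not connected in the tree, so the decomposition is invalid.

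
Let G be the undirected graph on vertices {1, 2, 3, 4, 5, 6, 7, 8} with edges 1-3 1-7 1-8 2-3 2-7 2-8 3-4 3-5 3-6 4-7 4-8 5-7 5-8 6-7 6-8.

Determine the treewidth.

A width-3 tree decomposition is:
Bags: B1 = {3, 4, 7, 8}  B2 = {1, 3, 7, 8}  B3 = {3, 6, 7, 8}  B4 = {3, 5, 7, 8}  B5 = {2, 3, 7, 8}
Tree: B1–B2, B2–B3, B3–B4, B4–B5
Each bag holds 4 vertices, so the decomposition has width 3, which upper-bounds the treewidth. For the lower bound: the 4 vertex sets {4,8}, {1,7}, {3}, {6} are disjoint, each induces a connected subgraph, and every pair is joined by at least one edge of G. Contracting each set to a single vertex therefore yields K_{4} as a minor, and since treewidth is minor-monotone, tw(G) ≥ tw(K_{4}) = 3. Hence tw(G) = 3 exactly.

3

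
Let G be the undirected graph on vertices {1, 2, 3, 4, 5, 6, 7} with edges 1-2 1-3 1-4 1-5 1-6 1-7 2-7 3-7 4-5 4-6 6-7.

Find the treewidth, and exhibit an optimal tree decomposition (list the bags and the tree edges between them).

Treewidth 2.
Bags: B1 = {1, 2, 7}  B2 = {1, 6, 7}  B3 = {1, 3, 7}  B4 = {1, 4, 6}  B5 = {1, 4, 5}
Tree: B1–B2, B2–B3, B2–B4, B4–B5

The largest bag has 3 vertices, giving width 2; this decomposition certifies tw(G) ≤ 2. Conversely, {1, 4, 5} is a clique of size 3, and the vertices of any clique must share a bag in every tree decomposition; so some bag has ≥ 3 vertices and tw(G) ≥ 2. Therefore the treewidth is 2.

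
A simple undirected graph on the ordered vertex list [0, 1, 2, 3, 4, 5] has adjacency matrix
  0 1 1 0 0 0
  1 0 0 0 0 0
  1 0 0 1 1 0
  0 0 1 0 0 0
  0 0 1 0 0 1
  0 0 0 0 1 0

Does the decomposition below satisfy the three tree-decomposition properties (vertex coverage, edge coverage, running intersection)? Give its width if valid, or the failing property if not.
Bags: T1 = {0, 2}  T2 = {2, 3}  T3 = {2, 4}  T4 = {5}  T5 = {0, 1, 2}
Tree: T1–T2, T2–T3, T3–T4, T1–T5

No — edge (4,5) lies in no bag.

A tree decomposition must satisfy three properties: every vertex lies in some bag; for every edge, both endpoints lie together in some bag; and for every vertex, the bags containing it form a connected subtree. Here edge (4,5) lies in no bag, so the decomposition is invalid.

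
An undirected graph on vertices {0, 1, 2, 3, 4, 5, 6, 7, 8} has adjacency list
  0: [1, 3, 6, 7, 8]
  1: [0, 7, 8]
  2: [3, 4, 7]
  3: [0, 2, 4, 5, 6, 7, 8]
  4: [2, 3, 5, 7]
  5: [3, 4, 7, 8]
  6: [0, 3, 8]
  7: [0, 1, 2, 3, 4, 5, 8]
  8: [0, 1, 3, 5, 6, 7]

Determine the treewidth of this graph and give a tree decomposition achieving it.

Every bag has size at most 4, so the width is 4 − 1 = 3 and tw(G) ≤ 3. Conversely, {0, 1, 7, 8} is a clique of size 4, and the vertices of any clique must share a bag in every tree decomposition; so some bag has ≥ 4 vertices and tw(G) ≥ 3. Therefore the treewidth is 3.

Treewidth 3.
One such decomposition:
Bags: B1 = {0, 3, 7, 8}  B2 = {0, 1, 7, 8}  B3 = {3, 5, 7, 8}  B4 = {3, 4, 5, 7}  B5 = {2, 3, 4, 7}  B6 = {0, 3, 6, 8}
Tree: B1–B2, B1–B3, B3–B4, B4–B5, B1–B6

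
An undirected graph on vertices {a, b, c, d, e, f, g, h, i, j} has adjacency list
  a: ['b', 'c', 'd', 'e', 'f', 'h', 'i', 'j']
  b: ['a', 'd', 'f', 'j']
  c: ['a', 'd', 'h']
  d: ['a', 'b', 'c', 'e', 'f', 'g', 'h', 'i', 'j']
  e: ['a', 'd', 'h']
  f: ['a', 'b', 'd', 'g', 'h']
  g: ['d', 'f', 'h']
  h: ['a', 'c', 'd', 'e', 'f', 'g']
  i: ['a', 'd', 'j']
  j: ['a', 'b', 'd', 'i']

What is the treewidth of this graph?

A width-3 tree decomposition is:
Bags: B1 = {a, b, d, f}  B2 = {a, b, d, j}  B3 = {a, d, f, h}  B4 = {a, d, e, h}  B5 = {d, f, g, h}  B6 = {a, c, d, h}  B7 = {a, d, i, j}
Tree: B1–B2, B1–B3, B3–B4, B3–B5, B4–B6, B2–B7
Each bag holds 4 vertices, so the decomposition has width 3, which upper-bounds the treewidth. Conversely, {d, f, g, h} is a clique of size 4, and the vertices of any clique must share a bag in every tree decomposition; so some bag has ≥ 4 vertices and tw(G) ≥ 3. Hence tw(G) = 3 exactly.

3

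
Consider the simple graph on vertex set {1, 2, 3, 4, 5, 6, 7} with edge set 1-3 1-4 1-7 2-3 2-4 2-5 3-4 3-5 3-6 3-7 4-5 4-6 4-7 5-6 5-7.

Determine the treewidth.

3

A width-3 tree decomposition is:
Bags: B1 = {3, 4, 5, 7}  B2 = {2, 3, 4, 5}  B3 = {1, 3, 4, 7}  B4 = {3, 4, 5, 6}
Tree: B1–B2, B1–B3, B2–B4
Every bag has size at most 4, so the width is 4 − 1 = 3 and tw(G) ≤ 3. On the other hand G contains the 4-clique {1, 3, 4, 7}. A clique must lie in a single bag of any decomposition, so no decomposition can have width below 3. Hence tw(G) = 3 exactly.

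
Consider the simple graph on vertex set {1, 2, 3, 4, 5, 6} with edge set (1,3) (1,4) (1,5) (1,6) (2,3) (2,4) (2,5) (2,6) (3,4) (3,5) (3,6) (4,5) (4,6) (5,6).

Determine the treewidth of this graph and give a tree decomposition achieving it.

Treewidth 4.
Bags: B1 = {2, 3, 4, 5, 6}  B2 = {1, 3, 4, 5, 6}
Tree: B1–B2

Each bag holds 5 vertices, so the decomposition has width 4, which upper-bounds the treewidth. For the lower bound, the 5 vertices {1, 3, 4, 5, 6} are pairwise adjacent, and any tree decomposition puts a clique entirely inside one bag — forcing width ≥ 4. The upper and lower bounds meet at 4, so that is the treewidth.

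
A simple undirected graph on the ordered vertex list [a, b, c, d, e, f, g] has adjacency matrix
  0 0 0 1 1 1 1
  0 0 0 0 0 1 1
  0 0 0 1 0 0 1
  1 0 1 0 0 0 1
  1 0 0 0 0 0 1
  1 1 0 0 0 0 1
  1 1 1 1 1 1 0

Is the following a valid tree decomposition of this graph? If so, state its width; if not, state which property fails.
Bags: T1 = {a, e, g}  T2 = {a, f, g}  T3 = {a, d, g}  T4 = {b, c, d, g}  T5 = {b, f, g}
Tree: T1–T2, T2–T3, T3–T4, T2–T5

No — bags containing vertex b are not connected in the tree.

A tree decomposition must satisfy three properties: every vertex lies in some bag; for every edge, both endpoints lie together in some bag; and for every vertex, the bags containing it form a connected subtree. Here bags containing vertex b are not connected in the tree, so the decomposition is invalid.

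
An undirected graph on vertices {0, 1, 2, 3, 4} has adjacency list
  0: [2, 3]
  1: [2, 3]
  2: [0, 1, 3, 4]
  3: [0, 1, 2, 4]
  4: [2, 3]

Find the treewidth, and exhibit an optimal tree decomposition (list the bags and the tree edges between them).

The largest bag has 3 vertices, giving width 2; this decomposition certifies tw(G) ≤ 2. Conversely, {0, 2, 3} is a clique of size 3, and the vertices of any clique must share a bag in every tree decomposition; so some bag has ≥ 3 vertices and tw(G) ≥ 2. The upper and lower bounds meet at 2, so that is the treewidth.

Treewidth 2.
One such decomposition:
Bags: B1 = {1, 2, 3}  B2 = {0, 2, 3}  B3 = {2, 3, 4}
Tree: B1–B2, B2–B3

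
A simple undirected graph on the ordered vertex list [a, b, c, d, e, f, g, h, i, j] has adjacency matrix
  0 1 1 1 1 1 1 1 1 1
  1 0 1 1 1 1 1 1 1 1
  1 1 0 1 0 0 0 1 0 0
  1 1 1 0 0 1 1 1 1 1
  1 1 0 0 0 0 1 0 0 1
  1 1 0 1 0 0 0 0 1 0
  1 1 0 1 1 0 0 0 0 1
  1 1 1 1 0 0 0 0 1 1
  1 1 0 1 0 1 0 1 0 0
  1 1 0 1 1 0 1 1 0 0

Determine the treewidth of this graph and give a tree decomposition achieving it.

Treewidth 4.
One such decomposition:
Bags: B1 = {a, b, e, g, j}  B2 = {a, b, d, g, j}  B3 = {a, b, d, h, j}  B4 = {a, b, c, d, h}  B5 = {a, b, d, h, i}  B6 = {a, b, d, f, i}
Tree: B1–B2, B2–B3, B3–B4, B3–B5, B5–B6

Every bag has size at most 5, so the width is 5 − 1 = 4 and tw(G) ≤ 4. On the other hand G contains the 5-clique {a, b, d, g, j}. A clique must lie in a single bag of any decomposition, so no decomposition can have width below 4. The upper and lower bounds meet at 4, so that is the treewidth.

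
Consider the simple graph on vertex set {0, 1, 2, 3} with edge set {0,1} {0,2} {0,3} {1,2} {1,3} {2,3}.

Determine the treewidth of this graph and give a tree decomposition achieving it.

Treewidth 3.
One optimal decomposition is:
Bags: B1 = {0, 1, 2, 3}
Tree: (single bag)

A single bag containing all 4 vertices is trivially a valid decomposition of width 3. On the other hand G contains the 4-clique {0, 1, 2, 3}. A clique must lie in a single bag of any decomposition, so no decomposition can have width below 3. The upper and lower bounds meet at 3, so that is the treewidth.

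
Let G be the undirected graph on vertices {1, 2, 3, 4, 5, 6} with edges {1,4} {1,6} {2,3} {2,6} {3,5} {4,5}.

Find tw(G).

2

A width-2 tree decomposition is:
Bags: B1 = {1, 4, 5}  B2 = {1, 5, 6}  B3 = {2, 5, 6}  B4 = {2, 3, 5}
Tree: B1–B2, B2–B3, B3–B4
The largest bag has 3 vertices, giving width 2; this decomposition certifies tw(G) ≤ 2. For the lower bound, G contains the cycle 5–4–1–6–2–3–5, so G is not a forest; only forests have treewidth ≤ 1, hence tw(G) ≥ 2. The upper and lower bounds meet at 2, so that is the treewidth.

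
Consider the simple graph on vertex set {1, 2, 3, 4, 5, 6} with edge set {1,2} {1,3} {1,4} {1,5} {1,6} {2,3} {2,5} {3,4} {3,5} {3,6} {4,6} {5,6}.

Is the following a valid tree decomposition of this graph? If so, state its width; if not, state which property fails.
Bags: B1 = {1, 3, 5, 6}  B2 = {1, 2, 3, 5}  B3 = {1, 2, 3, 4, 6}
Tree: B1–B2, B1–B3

No — bags containing vertex 2 are not connected in the tree.

A tree decomposition must satisfy three properties: every vertex lies in some bag; for every edge, both endpoints lie together in some bag; and for every vertex, the bags containing it form a connected subtree. Here bags containing vertex 2 are not connected in the tree, so the decomposition is invalid.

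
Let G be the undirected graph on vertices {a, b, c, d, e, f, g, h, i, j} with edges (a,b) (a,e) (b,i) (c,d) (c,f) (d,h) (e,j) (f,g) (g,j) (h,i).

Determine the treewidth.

2

A width-2 tree decomposition is:
Bags: B1 = {c, f, g}  B2 = {c, g, j}  B3 = {c, e, j}  B4 = {a, c, e}  B5 = {a, b, c}  B6 = {b, c, i}  B7 = {c, h, i}  B8 = {c, d, h}
Tree: B1–B2, B2–B3, B3–B4, B4–B5, B5–B6, B6–B7, B7–B8
Every bag has size at most 3, so the width is 3 − 1 = 2 and tw(G) ≤ 2. The edges c–f–g–j–e–a–b–i–h–d–c form a cycle, so G is not a tree and its treewidth is at least 2. Hence tw(G) = 2 exactly.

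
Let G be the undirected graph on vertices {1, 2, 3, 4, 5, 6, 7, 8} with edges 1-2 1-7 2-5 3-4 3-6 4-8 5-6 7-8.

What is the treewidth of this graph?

A width-2 tree decomposition is:
Bags: B1 = {2, 5, 6}  B2 = {2, 3, 6}  B3 = {2, 3, 4}  B4 = {2, 4, 8}  B5 = {2, 7, 8}  B6 = {1, 2, 7}
Tree: B1–B2, B2–B3, B3–B4, B4–B5, B5–B6
Every bag has size at most 3, so the width is 3 − 1 = 2 and tw(G) ≤ 2. Since 2–5–6–3–4–8–7–1–2 is a cycle in G, G is not acyclic. Forests are exactly the graphs of treewidth ≤ 1, so tw(G) ≥ 2. Therefore the treewidth is 2.

2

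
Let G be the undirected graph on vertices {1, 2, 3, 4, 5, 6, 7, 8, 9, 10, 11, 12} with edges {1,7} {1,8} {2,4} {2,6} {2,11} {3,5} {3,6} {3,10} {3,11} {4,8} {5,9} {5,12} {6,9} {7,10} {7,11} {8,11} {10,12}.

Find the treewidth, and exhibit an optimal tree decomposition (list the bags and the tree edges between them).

Treewidth 3.
One such decomposition:
Bags: B1 = {5, 9, 10, 12}  B2 = {3, 5, 9, 10}  B3 = {3, 6, 9, 10}  B4 = {3, 6, 7, 10}  B5 = {3, 6, 7, 11}  B6 = {2, 6, 7, 11}  B7 = {1, 2, 7, 11}  B8 = {1, 2, 8, 11}  B9 = {1, 2, 4, 8}
Tree: B1–B2, B2–B3, B3–B4, B4–B5, B5–B6, B6–B7, B7–B8, B8–B9

The largest bag has 4 vertices, giving width 3; this decomposition certifies tw(G) ≤ 3. For the lower bound: the 4 vertex sets {5,9,12}, {10}, {3}, {2,6,7,11} are disjoint, each induces a connected subgraph, and every pair is joined by at least one edge of G. Contracting each set to a single vertex therefore yields K_{4} as a minor, and since treewidth is minor-monotone, tw(G) ≥ tw(K_{4}) = 3. Therefore the treewidth is 3.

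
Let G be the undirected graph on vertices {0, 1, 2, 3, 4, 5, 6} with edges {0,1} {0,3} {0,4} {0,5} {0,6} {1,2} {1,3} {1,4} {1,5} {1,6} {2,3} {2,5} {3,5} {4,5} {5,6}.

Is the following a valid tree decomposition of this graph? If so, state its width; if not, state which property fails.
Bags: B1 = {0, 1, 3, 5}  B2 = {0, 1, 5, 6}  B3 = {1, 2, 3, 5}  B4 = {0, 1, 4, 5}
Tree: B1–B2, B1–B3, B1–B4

Checking the three conditions: (i) the bags cover all of {0, 1, 2, 3, 4, 5, 6}; (ii) for each edge, some bag contains both endpoints; (iii) the bags containing any fixed vertex form a subtree. All hold, so the decomposition is valid with width 4 − 1 = 3.

Yes; width 3.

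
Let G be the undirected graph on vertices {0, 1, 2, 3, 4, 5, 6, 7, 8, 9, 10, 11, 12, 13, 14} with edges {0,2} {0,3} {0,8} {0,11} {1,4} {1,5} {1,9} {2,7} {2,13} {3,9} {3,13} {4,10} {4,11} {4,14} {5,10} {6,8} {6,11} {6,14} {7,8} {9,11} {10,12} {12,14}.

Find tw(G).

3

A width-3 tree decomposition is:
Bags: B1 = {1, 5, 10, 12}  B2 = {1, 4, 10, 12}  B3 = {1, 4, 12, 14}  B4 = {1, 4, 9, 14}  B5 = {4, 9, 11, 14}  B6 = {6, 9, 11, 14}  B7 = {3, 6, 9, 11}  B8 = {0, 3, 6, 11}  B9 = {0, 3, 6, 8}  B10 = {0, 3, 8, 13}  B11 = {0, 2, 8, 13}  B12 = {2, 7, 8, 13}
Tree: B1–B2, B2–B3, B3–B4, B4–B5, B5–B6, B6–B7, B7–B8, B8–B9, B9–B10, B10–B11, B11–B12
Each bag holds 4 vertices, so the decomposition has width 3, which upper-bounds the treewidth. For the lower bound: the 4 vertex sets {5,10,12}, {1}, {4}, {6,9,11,14} are disjoint, each induces a connected subgraph, and every pair is joined by at least one edge of G. Contracting each set to a single vertex therefore yields K_{4} as a minor, and since treewidth is minor-monotone, tw(G) ≥ tw(K_{4}) = 3. Therefore the treewidth is 3.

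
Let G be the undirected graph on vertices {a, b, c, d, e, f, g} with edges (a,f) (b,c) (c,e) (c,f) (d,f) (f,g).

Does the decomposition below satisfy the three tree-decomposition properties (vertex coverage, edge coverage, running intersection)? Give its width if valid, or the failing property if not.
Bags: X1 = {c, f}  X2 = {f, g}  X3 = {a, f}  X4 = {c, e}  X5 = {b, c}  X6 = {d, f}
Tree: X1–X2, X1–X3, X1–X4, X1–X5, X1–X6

Yes; width 1.

Checking the three conditions: (i) the bags cover all of {a, b, c, d, e, f, g}; (ii) for each edge, some bag contains both endpoints; (iii) the bags containing any fixed vertex form a subtree. All hold, so the decomposition is valid with width 2 − 1 = 1.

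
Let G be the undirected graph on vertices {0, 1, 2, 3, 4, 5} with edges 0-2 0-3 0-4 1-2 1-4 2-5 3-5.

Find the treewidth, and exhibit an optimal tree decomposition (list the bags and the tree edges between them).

Treewidth 2.
One optimal decomposition is:
Bags: B1 = {0, 3, 5}  B2 = {0, 2, 5}  B3 = {0, 2, 4}  B4 = {1, 2, 4}
Tree: B1–B2, B2–B3, B3–B4

Each bag holds 3 vertices, so the decomposition has width 2, which upper-bounds the treewidth. For the lower bound, G contains the cycle 3–5–2–0–3, so G is not a forest; only forests have treewidth ≤ 1, hence tw(G) ≥ 2. The upper and lower bounds meet at 2, so that is the treewidth.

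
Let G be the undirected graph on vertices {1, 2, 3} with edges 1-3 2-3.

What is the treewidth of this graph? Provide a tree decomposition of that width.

Treewidth 1.
One optimal decomposition is:
Bags: B1 = {2, 3}  B2 = {1, 3}
Tree: B1–B2

The largest bag has 2 vertices, giving width 1; this decomposition certifies tw(G) ≤ 1. G has an edge, so its treewidth is at least 1. Therefore the treewidth is 1.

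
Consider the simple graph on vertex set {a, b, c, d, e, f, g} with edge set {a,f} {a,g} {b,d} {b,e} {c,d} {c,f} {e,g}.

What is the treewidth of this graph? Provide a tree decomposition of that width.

Each bag holds 3 vertices, so the decomposition has width 2, which upper-bounds the treewidth. Since d–c–f–a–g–e–b–d is a cycle in G, G is not acyclic. Forests are exactly the graphs of treewidth ≤ 1, so tw(G) ≥ 2. The upper and lower bounds meet at 2, so that is the treewidth.

Treewidth 2.
One such decomposition:
Bags: B1 = {c, d, f}  B2 = {a, d, f}  B3 = {a, d, g}  B4 = {d, e, g}  B5 = {b, d, e}
Tree: B1–B2, B2–B3, B3–B4, B4–B5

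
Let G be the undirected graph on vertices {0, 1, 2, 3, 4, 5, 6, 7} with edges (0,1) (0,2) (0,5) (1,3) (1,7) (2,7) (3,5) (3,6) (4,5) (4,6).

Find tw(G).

A width-2 tree decomposition is:
Bags: B1 = {1, 2, 7}  B2 = {0, 1, 2}  B3 = {0, 1, 3}  B4 = {0, 3, 5}  B5 = {3, 5, 6}  B6 = {4, 5, 6}
Tree: B1–B2, B2–B3, B3–B4, B4–B5, B5–B6
Every bag has size at most 3, so the width is 3 − 1 = 2 and tw(G) ≤ 2. The edges 7–2–0–1–7 form a cycle, so G is not a tree and its treewidth is at least 2. Combining the bounds, tw(G) = 2.

2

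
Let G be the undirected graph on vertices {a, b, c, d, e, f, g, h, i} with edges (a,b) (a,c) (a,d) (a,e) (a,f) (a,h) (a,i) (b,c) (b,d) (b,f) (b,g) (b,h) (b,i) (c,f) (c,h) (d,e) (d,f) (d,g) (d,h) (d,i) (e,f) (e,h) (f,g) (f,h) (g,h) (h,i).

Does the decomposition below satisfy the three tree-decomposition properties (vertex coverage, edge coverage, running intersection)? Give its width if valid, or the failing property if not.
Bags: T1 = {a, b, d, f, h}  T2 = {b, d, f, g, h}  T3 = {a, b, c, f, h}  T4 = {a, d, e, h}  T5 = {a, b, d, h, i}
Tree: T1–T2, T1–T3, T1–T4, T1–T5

A tree decomposition must satisfy three properties: every vertex lies in some bag; for every edge, both endpoints lie together in some bag; and for every vertex, the bags containing it form a connected subtree. Here edge (f,e) lies in no bag, so the decomposition is invalid.

No — edge (f,e) lies in no bag.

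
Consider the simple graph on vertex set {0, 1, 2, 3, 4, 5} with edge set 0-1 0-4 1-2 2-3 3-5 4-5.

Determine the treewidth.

2

A width-2 tree decomposition is:
Bags: B1 = {0, 1, 4}  B2 = {1, 2, 4}  B3 = {2, 3, 4}  B4 = {3, 4, 5}
Tree: B1–B2, B2–B3, B3–B4
The largest bag has 3 vertices, giving width 2; this decomposition certifies tw(G) ≤ 2. The edges 4–0–1–2–3–5–4 form a cycle, so G is not a tree and its treewidth is at least 2. The upper and lower bounds meet at 2, so that is the treewidth.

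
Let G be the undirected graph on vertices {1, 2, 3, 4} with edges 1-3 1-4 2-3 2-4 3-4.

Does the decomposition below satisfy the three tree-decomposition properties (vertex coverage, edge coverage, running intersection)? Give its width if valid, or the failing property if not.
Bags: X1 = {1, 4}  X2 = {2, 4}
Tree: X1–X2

No — vertex 3 appears in no bag.

A tree decomposition must satisfy three properties: every vertex lies in some bag; for every edge, both endpoints lie together in some bag; and for every vertex, the bags containing it form a connected subtree. Here vertex 3 appears in no bag, so the decomposition is invalid.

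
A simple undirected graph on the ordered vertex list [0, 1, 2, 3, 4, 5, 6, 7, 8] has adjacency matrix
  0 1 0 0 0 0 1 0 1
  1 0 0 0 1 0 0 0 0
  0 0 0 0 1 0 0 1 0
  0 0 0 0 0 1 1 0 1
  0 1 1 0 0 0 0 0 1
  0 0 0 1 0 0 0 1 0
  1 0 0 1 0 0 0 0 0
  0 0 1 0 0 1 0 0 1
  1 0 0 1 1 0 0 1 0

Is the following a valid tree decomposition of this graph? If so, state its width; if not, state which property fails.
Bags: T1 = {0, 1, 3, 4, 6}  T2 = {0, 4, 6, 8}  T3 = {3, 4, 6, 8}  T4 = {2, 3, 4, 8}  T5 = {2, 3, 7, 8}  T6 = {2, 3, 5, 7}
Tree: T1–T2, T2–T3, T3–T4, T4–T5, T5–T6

A tree decomposition must satisfy three properties: every vertex lies in some bag; for every edge, both endpoints lie together in some bag; and for every vertex, the bags containing it form a connected subtree. Here bags containing vertex 3 are not connected in the tree, so the decomposition is invalid.

No — bags containing vertex 3 are not connected in the tree.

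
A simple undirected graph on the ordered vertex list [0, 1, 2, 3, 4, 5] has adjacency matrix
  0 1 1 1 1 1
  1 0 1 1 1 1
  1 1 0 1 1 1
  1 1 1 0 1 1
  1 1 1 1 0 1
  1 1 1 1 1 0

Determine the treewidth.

A width-5 tree decomposition is:
Bags: B1 = {0, 1, 2, 3, 4, 5}
Tree: (single bag)
With just one bag of size 6, the width is 6 − 1 = 5, so tw(G) ≤ 5. Conversely, {0, 1, 2, 3, 4, 5} is a clique of size 6, and the vertices of any clique must share a bag in every tree decomposition; so some bag has ≥ 6 vertices and tw(G) ≥ 5. Hence tw(G) = 5 exactly.

5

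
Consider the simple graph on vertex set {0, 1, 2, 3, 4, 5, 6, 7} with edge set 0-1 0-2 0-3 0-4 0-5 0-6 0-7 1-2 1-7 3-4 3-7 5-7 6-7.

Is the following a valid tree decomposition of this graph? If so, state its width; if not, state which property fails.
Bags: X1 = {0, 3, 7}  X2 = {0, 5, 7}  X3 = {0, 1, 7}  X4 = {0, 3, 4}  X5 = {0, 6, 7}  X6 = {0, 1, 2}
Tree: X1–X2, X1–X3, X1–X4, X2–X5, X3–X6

Yes; width 2.

Every vertex of G appears in some bag (union = {0, 1, 2, 3, 4, 5, 6, 7}); every edge is covered by a bag; and for each vertex v the set of bags containing v is connected in the bag tree. The decomposition is therefore valid. The largest bag has 3 vertices, so the width is 2.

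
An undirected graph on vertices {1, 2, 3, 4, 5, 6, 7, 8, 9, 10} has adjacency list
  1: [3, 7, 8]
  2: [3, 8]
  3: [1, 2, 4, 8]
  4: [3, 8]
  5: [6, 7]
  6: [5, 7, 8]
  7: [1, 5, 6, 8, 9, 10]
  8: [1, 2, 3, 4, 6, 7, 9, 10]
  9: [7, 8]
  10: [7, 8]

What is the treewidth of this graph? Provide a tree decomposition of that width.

Every bag has size at most 3, so the width is 3 − 1 = 2 and tw(G) ≤ 2. For the lower bound, the 3 vertices {2, 3, 8} are pairwise adjacent, and any tree decomposition puts a clique entirely inside one bag — forcing width ≥ 2. The upper and lower bounds meet at 2, so that is the treewidth.

Treewidth 2.
Bags: B1 = {1, 3, 8}  B2 = {1, 7, 8}  B3 = {7, 8, 10}  B4 = {3, 4, 8}  B5 = {6, 7, 8}  B6 = {7, 8, 9}  B7 = {5, 6, 7}  B8 = {2, 3, 8}
Tree: B1–B2, B2–B3, B1–B4, B3–B5, B3–B6, B5–B7, B1–B8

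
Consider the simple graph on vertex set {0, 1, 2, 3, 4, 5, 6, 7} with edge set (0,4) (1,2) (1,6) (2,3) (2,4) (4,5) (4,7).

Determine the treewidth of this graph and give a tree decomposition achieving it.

Treewidth 1.
One such decomposition:
Bags: B1 = {4, 5}  B2 = {2, 4}  B3 = {2, 3}  B4 = {4, 7}  B5 = {1, 2}  B6 = {1, 6}  B7 = {0, 4}
Tree: B1–B2, B2–B3, B2–B4, B3–B5, B5–B6, B2–B7

Every bag has size at most 2, so the width is 2 − 1 = 1 and tw(G) ≤ 1. Any graph with an edge has treewidth ≥ 1, and G has the edge 4–5. Hence tw(G) = 1 exactly.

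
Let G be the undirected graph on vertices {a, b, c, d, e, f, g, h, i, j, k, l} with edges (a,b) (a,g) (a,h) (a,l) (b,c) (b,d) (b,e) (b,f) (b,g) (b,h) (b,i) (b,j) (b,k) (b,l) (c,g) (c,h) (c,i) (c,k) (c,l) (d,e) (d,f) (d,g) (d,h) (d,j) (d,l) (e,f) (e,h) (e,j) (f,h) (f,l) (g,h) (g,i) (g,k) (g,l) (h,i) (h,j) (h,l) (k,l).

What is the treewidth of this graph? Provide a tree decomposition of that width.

Each bag holds 5 vertices, so the decomposition has width 4, which upper-bounds the treewidth. Conversely, {b, d, g, h, l} is a clique of size 5, and the vertices of any clique must share a bag in every tree decomposition; so some bag has ≥ 5 vertices and tw(G) ≥ 4. Hence tw(G) = 4 exactly.

Treewidth 4.
One optimal decomposition is:
Bags: B1 = {a, b, g, h, l}  B2 = {b, c, g, h, l}  B3 = {b, c, g, h, i}  B4 = {b, d, g, h, l}  B5 = {b, d, f, h, l}  B6 = {b, d, e, f, h}  B7 = {b, c, g, k, l}  B8 = {b, d, e, h, j}
Tree: B1–B2, B2–B3, B2–B4, B4–B5, B5–B6, B2–B7, B6–B8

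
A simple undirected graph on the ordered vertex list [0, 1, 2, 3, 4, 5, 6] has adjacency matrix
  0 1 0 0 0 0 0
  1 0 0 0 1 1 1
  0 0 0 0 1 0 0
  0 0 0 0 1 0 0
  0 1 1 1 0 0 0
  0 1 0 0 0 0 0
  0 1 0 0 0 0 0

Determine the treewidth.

1

A width-1 tree decomposition is:
Bags: B1 = {1, 6}  B2 = {1, 4}  B3 = {0, 1}  B4 = {1, 5}  B5 = {2, 4}  B6 = {3, 4}
Tree: B1–B2, B2–B3, B2–B4, B2–B5, B2–B6
The largest bag has 2 vertices, giving width 1; this decomposition certifies tw(G) ≤ 1. Since G has at least one edge (e.g. 6–1), it is not an edgeless graph, so tw(G) ≥ 1. Combining the bounds, tw(G) = 1.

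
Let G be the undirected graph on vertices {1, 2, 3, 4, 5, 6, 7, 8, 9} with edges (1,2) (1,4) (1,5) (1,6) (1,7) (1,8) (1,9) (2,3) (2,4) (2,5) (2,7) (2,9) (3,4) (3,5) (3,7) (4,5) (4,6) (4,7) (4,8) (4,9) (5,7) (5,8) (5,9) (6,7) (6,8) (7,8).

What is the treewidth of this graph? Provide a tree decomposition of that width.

The largest bag has 5 vertices, giving width 4; this decomposition certifies tw(G) ≤ 4. Conversely, {1, 4, 5, 7, 8} is a clique of size 5, and the vertices of any clique must share a bag in every tree decomposition; so some bag has ≥ 5 vertices and tw(G) ≥ 4. Therefore the treewidth is 4.

Treewidth 4.
Bags: B1 = {1, 4, 6, 7, 8}  B2 = {1, 4, 5, 7, 8}  B3 = {1, 2, 4, 5, 7}  B4 = {2, 3, 4, 5, 7}  B5 = {1, 2, 4, 5, 9}
Tree: B1–B2, B2–B3, B3–B4, B3–B5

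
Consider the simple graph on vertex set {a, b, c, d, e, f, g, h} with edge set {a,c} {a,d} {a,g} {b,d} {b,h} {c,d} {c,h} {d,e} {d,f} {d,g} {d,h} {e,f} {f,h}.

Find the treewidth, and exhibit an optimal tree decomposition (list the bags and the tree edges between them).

Every bag has size at most 3, so the width is 3 − 1 = 2 and tw(G) ≤ 2. For the lower bound, the 3 vertices {a, d, g} are pairwise adjacent, and any tree decomposition puts a clique entirely inside one bag — forcing width ≥ 2. Combining the bounds, tw(G) = 2.

Treewidth 2.
Bags: B1 = {d, f, h}  B2 = {d, e, f}  B3 = {c, d, h}  B4 = {a, c, d}  B5 = {b, d, h}  B6 = {a, d, g}
Tree: B1–B2, B1–B3, B3–B4, B1–B5, B4–B6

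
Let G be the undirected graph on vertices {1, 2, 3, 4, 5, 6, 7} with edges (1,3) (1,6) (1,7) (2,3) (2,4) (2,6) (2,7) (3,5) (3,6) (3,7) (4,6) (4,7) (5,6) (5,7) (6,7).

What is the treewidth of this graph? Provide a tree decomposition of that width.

Treewidth 3.
Bags: B1 = {3, 5, 6, 7}  B2 = {2, 3, 6, 7}  B3 = {1, 3, 6, 7}  B4 = {2, 4, 6, 7}
Tree: B1–B2, B1–B3, B2–B4

Each bag holds 4 vertices, so the decomposition has width 3, which upper-bounds the treewidth. For the lower bound, the 4 vertices {1, 3, 6, 7} are pairwise adjacent, and any tree decomposition puts a clique entirely inside one bag — forcing width ≥ 3. Hence tw(G) = 3 exactly.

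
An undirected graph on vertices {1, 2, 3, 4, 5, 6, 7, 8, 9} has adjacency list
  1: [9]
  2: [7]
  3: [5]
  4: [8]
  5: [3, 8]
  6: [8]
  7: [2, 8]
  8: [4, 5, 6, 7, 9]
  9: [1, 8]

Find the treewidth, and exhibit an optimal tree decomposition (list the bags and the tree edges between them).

Each bag holds 2 vertices, so the decomposition has width 1, which upper-bounds the treewidth. Any graph with an edge has treewidth ≥ 1, and G has the edge 8–9. The upper and lower bounds meet at 1, so that is the treewidth.

Treewidth 1.
One optimal decomposition is:
Bags: B1 = {8, 9}  B2 = {7, 8}  B3 = {5, 8}  B4 = {3, 5}  B5 = {2, 7}  B6 = {1, 9}  B7 = {6, 8}  B8 = {4, 8}
Tree: B1–B2, B1–B3, B3–B4, B2–B5, B1–B6, B1–B7, B1–B8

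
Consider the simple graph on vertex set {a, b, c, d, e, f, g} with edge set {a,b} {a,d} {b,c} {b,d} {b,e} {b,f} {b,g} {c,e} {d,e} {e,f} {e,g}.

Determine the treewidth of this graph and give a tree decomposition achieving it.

Each bag holds 3 vertices, so the decomposition has width 2, which upper-bounds the treewidth. On the other hand G contains the 3-clique {b, d, e}. A clique must lie in a single bag of any decomposition, so no decomposition can have width below 2. Therefore the treewidth is 2.

Treewidth 2.
One optimal decomposition is:
Bags: B1 = {b, d, e}  B2 = {b, c, e}  B3 = {b, e, g}  B4 = {b, e, f}  B5 = {a, b, d}
Tree: B1–B2, B2–B3, B3–B4, B1–B5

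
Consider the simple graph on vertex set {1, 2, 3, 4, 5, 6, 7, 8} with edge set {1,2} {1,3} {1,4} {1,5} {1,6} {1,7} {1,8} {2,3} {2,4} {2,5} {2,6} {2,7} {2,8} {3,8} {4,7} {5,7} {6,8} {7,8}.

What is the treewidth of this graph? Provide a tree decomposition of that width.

Treewidth 3.
Bags: B1 = {1, 2, 3, 8}  B2 = {1, 2, 7, 8}  B3 = {1, 2, 5, 7}  B4 = {1, 2, 6, 8}  B5 = {1, 2, 4, 7}
Tree: B1–B2, B2–B3, B2–B4, B2–B5

Every bag has size at most 4, so the width is 4 − 1 = 3 and tw(G) ≤ 3. On the other hand G contains the 4-clique {1, 2, 3, 8}. A clique must lie in a single bag of any decomposition, so no decomposition can have width below 3. The upper and lower bounds meet at 3, so that is the treewidth.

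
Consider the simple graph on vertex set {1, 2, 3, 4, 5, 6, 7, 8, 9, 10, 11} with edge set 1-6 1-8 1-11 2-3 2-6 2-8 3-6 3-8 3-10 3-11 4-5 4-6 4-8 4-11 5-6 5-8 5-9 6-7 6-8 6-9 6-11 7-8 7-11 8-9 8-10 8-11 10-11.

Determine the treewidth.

3

A width-3 tree decomposition is:
Bags: B1 = {3, 6, 8, 11}  B2 = {3, 8, 10, 11}  B3 = {1, 6, 8, 11}  B4 = {2, 3, 6, 8}  B5 = {4, 6, 8, 11}  B6 = {6, 7, 8, 11}  B7 = {4, 5, 6, 8}  B8 = {5, 6, 8, 9}
Tree: B1–B2, B1–B3, B1–B4, B1–B5, B3–B6, B5–B7, B7–B8
Every bag has size at most 4, so the width is 4 − 1 = 3 and tw(G) ≤ 3. On the other hand G contains the 4-clique {3, 8, 10, 11}. A clique must lie in a single bag of any decomposition, so no decomposition can have width below 3. Hence tw(G) = 3 exactly.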